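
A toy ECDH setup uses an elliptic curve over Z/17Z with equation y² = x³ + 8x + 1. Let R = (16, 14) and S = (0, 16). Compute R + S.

(5, 8)

(16, 14) + (0, 16). λ = (16 - 14)/(0 - 16) ≡ 2/1 mod 17. 1⁻¹ ≡ 1 (mod 17) since 1·1 = 1 ≡ 1, so λ ≡ 2.
  x = λ² - 16 - 0 = 4 - 16 ≡ 5; y = λ·(16 - 5) - 14 ≡ 8. → (5, 8)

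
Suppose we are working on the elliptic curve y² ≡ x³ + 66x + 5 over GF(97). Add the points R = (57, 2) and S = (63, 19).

(57, 2) + (63, 19). λ = (19 - 2)/(63 - 57) ≡ 17/6 mod 97. 6⁻¹ ≡ 81 (mod 97), so λ ≡ 19.
  x = λ² - 57 - 63 = 361 - 120 ≡ 47; y = λ·(57 - 47) - 2 ≡ 91. → (47, 91)

(47, 91)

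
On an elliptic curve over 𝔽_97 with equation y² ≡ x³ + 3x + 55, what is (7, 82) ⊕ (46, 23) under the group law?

(60, 33)

(7, 82) + (46, 23). λ = (23 - 82)/(46 - 7) ≡ 38/39 mod 97. 39⁻¹ ≡ 5 (mod 97), so λ ≡ 93.
  x = λ² - 7 - 46 = 8649 - 53 ≡ 60; y = λ·(7 - 60) - 82 ≡ 33. → (60, 33)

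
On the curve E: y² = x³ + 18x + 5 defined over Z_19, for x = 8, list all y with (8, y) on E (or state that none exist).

none

x³ + 18x + 5 = 661 ≡ 15 (mod 19).
15 is a non-residue mod 19; no y exists.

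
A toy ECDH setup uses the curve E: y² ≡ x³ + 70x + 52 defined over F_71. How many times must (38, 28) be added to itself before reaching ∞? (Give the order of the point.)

8

2P: tangent at (38, 28): λ = (3·38² + 70)/(2·28) ≡ 0/56. 56⁻¹ ≡ 52 (mod 71) since 56·52 = 2912 ≡ 1, so λ ≡ 0·52 ≡ 0.
  x = λ² - 38 - 38 = 0 - 76 ≡ 66; y = λ·(38 - 66) - 28 ≡ 43. → (66, 43)
3P: (66, 43) + (38, 28). λ = (28 - 43)/(38 - 66) ≡ 56/43 mod 71. 43⁻¹ ≡ 38 (mod 71) since 43·38 = 1634 ≡ 1, so λ ≡ 69.
  x = λ² - 66 - 38 = 4761 - 104 ≡ 42; y = λ·(66 - 42) - 43 ≡ 51. → (42, 51)
4P: (42, 51) + (38, 28). λ = (28 - 51)/(38 - 42) ≡ 48/67 mod 71. 67⁻¹ ≡ 53 (mod 71) since 67·53 = 3551 ≡ 1, so λ ≡ 59.
  x = λ² - 42 - 38 = 3481 - 80 ≡ 64; y = λ·(42 - 64) - 51 ≡ 0. → (64, 0)
5P: (64, 0) + (38, 28). λ = (28 - 0)/(38 - 64) ≡ 28/45 mod 71. 45⁻¹ ≡ 30 (mod 71), so λ ≡ 59.
  x = λ² - 64 - 38 = 3481 - 102 ≡ 42; y = λ·(64 - 42) - 0 ≡ 20. → (42, 20)
6P: (42, 20) + (38, 28). λ = (28 - 20)/(38 - 42) ≡ 8/67 mod 71. 67⁻¹ ≡ 53 (mod 71), so λ ≡ 69.
  x = λ² - 42 - 38 = 4761 - 80 ≡ 66; y = λ·(42 - 66) - 20 ≡ 28. → (66, 28)
7P: (66, 28) + (38, 28). λ = (28 - 28)/(38 - 66) ≡ 0/43 mod 71. 43⁻¹ ≡ 38 (mod 71), so λ ≡ 0.
  x = λ² - 66 - 38 = 0 - 104 ≡ 38; y = λ·(66 - 38) - 28 ≡ 43. → (38, 43)
8P: (38, 43) + (38, 28): same x and y₁ ≡ -y₂, so the sum is ∞.
8P = ∞, so the order is 8.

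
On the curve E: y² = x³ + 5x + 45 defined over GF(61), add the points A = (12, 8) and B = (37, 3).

(12, 8) + (37, 3). λ = (3 - 8)/(37 - 12) ≡ 56/25 mod 61. 25⁻¹ ≡ 22 (mod 61) since 25·22 = 550 ≡ 1, so λ ≡ 12.
  x = λ² - 12 - 37 = 144 - 49 ≡ 34; y = λ·(12 - 34) - 8 ≡ 33. → (34, 33)

(34, 33)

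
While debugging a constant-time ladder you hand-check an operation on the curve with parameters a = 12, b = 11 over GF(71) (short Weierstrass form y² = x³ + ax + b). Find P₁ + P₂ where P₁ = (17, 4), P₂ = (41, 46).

(17, 4) + (41, 46). λ = (46 - 4)/(41 - 17) ≡ 42/24 mod 71. 24⁻¹ ≡ 3 (mod 71) since 24·3 = 72 ≡ 1, so λ ≡ 55.
  x = λ² - 17 - 41 = 3025 - 58 ≡ 56; y = λ·(17 - 56) - 4 ≡ 52. → (56, 52)

(56, 52)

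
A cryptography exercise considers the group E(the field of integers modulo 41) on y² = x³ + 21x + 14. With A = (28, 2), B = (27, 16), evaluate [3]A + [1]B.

First 3A:
Repeated addition: build up to 3A.
2A: tangent at (28, 2): λ = (3·28² + 21)/(2·2) ≡ 36/4. 4⁻¹ ≡ 31 (mod 41) since 4·31 = 124 ≡ 1, so λ ≡ 36·31 ≡ 9.
  x = λ² - 28 - 28 = 81 - 56 ≡ 25; y = λ·(28 - 25) - 2 ≡ 25. → (25, 25)
3A: (25, 25) + (28, 2). λ = (2 - 25)/(28 - 25) ≡ 18/3 mod 41. 3⁻¹ ≡ 14 (mod 41), so λ ≡ 6.
  x = λ² - 25 - 28 = 36 - 53 ≡ 24; y = λ·(25 - 24) - 25 ≡ 22. → (24, 22)
3A = (24, 22).
Finally 3A + B:
(24, 22) + (27, 16). λ = (16 - 22)/(27 - 24) ≡ 35/3 mod 41. 3⁻¹ ≡ 14 (mod 41), so λ ≡ 39.
  x = λ² - 24 - 27 = 1521 - 51 ≡ 35; y = λ·(24 - 35) - 22 ≡ 0. → (35, 0)

(35, 0)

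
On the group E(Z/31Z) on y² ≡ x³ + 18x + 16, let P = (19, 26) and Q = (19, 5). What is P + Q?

O

The two points share x = 19 and their y-coordinates satisfy 26 + 5 ≡ 0 (mod 31), so they are inverses. Their sum is O.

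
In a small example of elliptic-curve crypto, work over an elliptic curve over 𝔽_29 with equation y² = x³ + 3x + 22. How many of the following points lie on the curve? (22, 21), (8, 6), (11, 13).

2

(22, 21): 21² ≡ 6, rhs ≡ 6 → on.
(8, 6): 6² ≡ 7, rhs ≡ 7 → on.
(11, 13): 13² ≡ 24, rhs ≡ 23 → off.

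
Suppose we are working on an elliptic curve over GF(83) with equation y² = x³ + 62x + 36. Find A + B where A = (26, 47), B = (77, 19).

(8, 31)

(26, 47) + (77, 19). λ = (19 - 47)/(77 - 26) ≡ 55/51 mod 83. 51⁻¹ ≡ 70 (mod 83), so λ ≡ 32.
  x = λ² - 26 - 77 = 1024 - 103 ≡ 8; y = λ·(26 - 8) - 47 ≡ 31. → (8, 31)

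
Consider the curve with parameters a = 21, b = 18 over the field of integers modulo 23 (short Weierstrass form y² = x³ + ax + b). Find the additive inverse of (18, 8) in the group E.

(18, 15)

-(18, 8) = (18, -8 mod 23) = (18, 15).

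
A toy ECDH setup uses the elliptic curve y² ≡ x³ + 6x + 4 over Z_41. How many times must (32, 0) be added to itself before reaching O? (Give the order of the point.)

2P: (32, 0) + (32, 0): same x and y₁ ≡ -y₂, so the sum is O.
2P = O, so the order is 2.

2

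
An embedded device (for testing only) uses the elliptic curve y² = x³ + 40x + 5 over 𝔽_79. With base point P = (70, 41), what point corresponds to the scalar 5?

Repeated addition: build up to 5P.
2P: tangent at (70, 41): λ = (3·70² + 40)/(2·41) ≡ 46/3. 3⁻¹ ≡ 53 (mod 79), so λ ≡ 46·53 ≡ 68.
  x = λ² - 70 - 70 = 4624 - 140 ≡ 60; y = λ·(70 - 60) - 41 ≡ 7. → (60, 7)
3P: (60, 7) + (70, 41). λ = (41 - 7)/(70 - 60) ≡ 34/10 mod 79. 10⁻¹ ≡ 8 (mod 79), so λ ≡ 35.
  x = λ² - 60 - 70 = 1225 - 130 ≡ 68; y = λ·(60 - 68) - 7 ≡ 29. → (68, 29)
4P: (68, 29) + (70, 41). λ = (41 - 29)/(70 - 68) ≡ 12/2 mod 79. 2⁻¹ ≡ 40 (mod 79), so λ ≡ 6.
  x = λ² - 68 - 70 = 36 - 138 ≡ 56; y = λ·(68 - 56) - 29 ≡ 43. → (56, 43)
5P: (56, 43) + (70, 41). λ = (41 - 43)/(70 - 56) ≡ 77/14 mod 79. 14⁻¹ ≡ 17 (mod 79), so λ ≡ 45.
  x = λ² - 56 - 70 = 2025 - 126 ≡ 3; y = λ·(56 - 3) - 43 ≡ 51. → (3, 51)

(3, 51)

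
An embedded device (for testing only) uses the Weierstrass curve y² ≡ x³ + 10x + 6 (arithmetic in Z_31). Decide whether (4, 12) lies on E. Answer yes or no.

no

y² = 12² ≡ 20; x³ + 10x + 6 = 110 ≡ 17 (mod 31). 20 ≠ 17.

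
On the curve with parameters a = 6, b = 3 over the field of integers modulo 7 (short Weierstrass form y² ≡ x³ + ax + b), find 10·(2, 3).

(5, 5)

Write G = (2, 3).
Repeated addition: build up to 10G.
2G: tangent at (2, 3): λ = (3·2² + 6)/(2·3) ≡ 4/6. 6⁻¹ ≡ 6 (mod 7), so λ ≡ 4·6 ≡ 3.
  x = λ² - 2 - 2 = 9 - 4 ≡ 5; y = λ·(2 - 5) - 3 ≡ 2. → (5, 2)
3G: (5, 2) + (2, 3). λ = (3 - 2)/(2 - 5) ≡ 1/4 mod 7. 4⁻¹ ≡ 2 (mod 7) since 4·2 = 8 ≡ 1, so λ ≡ 2.
  x = λ² - 5 - 2 = 4 - 7 ≡ 4; y = λ·(5 - 4) - 2 ≡ 0. → (4, 0)
4G: (4, 0) + (2, 3). λ = (3 - 0)/(2 - 4) ≡ 3/5 mod 7. 5⁻¹ ≡ 3 (mod 7), so λ ≡ 2.
  x = λ² - 4 - 2 = 4 - 6 ≡ 5; y = λ·(4 - 5) - 0 ≡ 5. → (5, 5)
5G: (5, 5) + (2, 3). λ = (3 - 5)/(2 - 5) ≡ 5/4 mod 7. 4⁻¹ ≡ 2 (mod 7), so λ ≡ 3.
  x = λ² - 5 - 2 = 9 - 7 ≡ 2; y = λ·(5 - 2) - 5 ≡ 4. → (2, 4)
6G: (2, 4) + (2, 3): same x and y₁ ≡ -y₂, so the sum is the point at infinity.
7G: the point at infinity + (2, 3) = (2, 3) (identity).
8G: tangent at (2, 3): λ = (3·2² + 6)/(2·3) ≡ 4/6. 6⁻¹ ≡ 6 (mod 7) since 6·6 = 36 ≡ 1, so λ ≡ 4·6 ≡ 3.
  x = λ² - 2 - 2 = 9 - 4 ≡ 5; y = λ·(2 - 5) - 3 ≡ 2. → (5, 2)
9G: (5, 2) + (2, 3). λ = (3 - 2)/(2 - 5) ≡ 1/4 mod 7. 4⁻¹ ≡ 2 (mod 7) since 4·2 = 8 ≡ 1, so λ ≡ 2.
  x = λ² - 5 - 2 = 4 - 7 ≡ 4; y = λ·(5 - 4) - 2 ≡ 0. → (4, 0)
10G: (4, 0) + (2, 3). λ = (3 - 0)/(2 - 4) ≡ 3/5 mod 7. 5⁻¹ ≡ 3 (mod 7), so λ ≡ 2.
  x = λ² - 4 - 2 = 4 - 6 ≡ 5; y = λ·(4 - 5) - 0 ≡ 5. → (5, 5)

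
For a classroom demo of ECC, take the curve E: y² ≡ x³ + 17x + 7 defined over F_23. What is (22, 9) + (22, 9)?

(18, 21)

tangent at (22, 9): λ = (3·22² + 17)/(2·9) ≡ 20/18. 18⁻¹ ≡ 9 (mod 23) since 18·9 = 162 ≡ 1, so λ ≡ 20·9 ≡ 19.
  x = λ² - 22 - 22 = 361 - 44 ≡ 18; y = λ·(22 - 18) - 9 ≡ 21. → (18, 21)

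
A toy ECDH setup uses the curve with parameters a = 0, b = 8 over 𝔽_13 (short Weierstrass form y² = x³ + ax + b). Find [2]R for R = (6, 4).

(11, 0)

tangent at (6, 4): λ = (3·6² + 0)/(2·4) ≡ 4/8. 8⁻¹ ≡ 5 (mod 13) since 8·5 = 40 ≡ 1, so λ ≡ 4·5 ≡ 7.
  x = λ² - 6 - 6 = 49 - 12 ≡ 11; y = λ·(6 - 11) - 4 ≡ 0. → (11, 0)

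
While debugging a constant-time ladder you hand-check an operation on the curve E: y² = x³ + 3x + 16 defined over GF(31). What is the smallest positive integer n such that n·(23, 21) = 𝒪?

2P: tangent at (23, 21): λ = (3·23² + 3)/(2·21) ≡ 9/11. 11⁻¹ ≡ 17 (mod 31) since 11·17 = 187 ≡ 1, so λ ≡ 9·17 ≡ 29.
  x = λ² - 23 - 23 = 841 - 46 ≡ 20; y = λ·(23 - 20) - 21 ≡ 4. → (20, 4)
3P: (20, 4) + (23, 21). λ = (21 - 4)/(23 - 20) ≡ 17/3 mod 31. 3⁻¹ ≡ 21 (mod 31) since 3·21 = 63 ≡ 1, so λ ≡ 16.
  x = λ² - 20 - 23 = 256 - 43 ≡ 27; y = λ·(20 - 27) - 4 ≡ 8. → (27, 8)
4P: (27, 8) + (23, 21). λ = (21 - 8)/(23 - 27) ≡ 13/27 mod 31. 27⁻¹ ≡ 23 (mod 31) since 27·23 = 621 ≡ 1, so λ ≡ 20.
  x = λ² - 27 - 23 = 400 - 50 ≡ 9; y = λ·(27 - 9) - 8 ≡ 11. → (9, 11)
5P: (9, 11) + (23, 21). λ = (21 - 11)/(23 - 9) ≡ 10/14 mod 31. 14⁻¹ ≡ 20 (mod 31), so λ ≡ 14.
  x = λ² - 9 - 23 = 196 - 32 ≡ 9; y = λ·(9 - 9) - 11 ≡ 20. → (9, 20)
6P: (9, 20) + (23, 21). λ = (21 - 20)/(23 - 9) ≡ 1/14 mod 31. 14⁻¹ ≡ 20 (mod 31) since 14·20 = 280 ≡ 1, so λ ≡ 20.
  x = λ² - 9 - 23 = 400 - 32 ≡ 27; y = λ·(9 - 27) - 20 ≡ 23. → (27, 23)
7P: (27, 23) + (23, 21). λ = (21 - 23)/(23 - 27) ≡ 29/27 mod 31. 27⁻¹ ≡ 23 (mod 31), so λ ≡ 16.
  x = λ² - 27 - 23 = 256 - 50 ≡ 20; y = λ·(27 - 20) - 23 ≡ 27. → (20, 27)
8P: (20, 27) + (23, 21). λ = (21 - 27)/(23 - 20) ≡ 25/3 mod 31. 3⁻¹ ≡ 21 (mod 31) since 3·21 = 63 ≡ 1, so λ ≡ 29.
  x = λ² - 20 - 23 = 841 - 43 ≡ 23; y = λ·(20 - 23) - 27 ≡ 10. → (23, 10)
9P: (23, 10) + (23, 21): same x and y₁ ≡ -y₂, so the sum is 𝒪.
9P = 𝒪, so the order is 9.

9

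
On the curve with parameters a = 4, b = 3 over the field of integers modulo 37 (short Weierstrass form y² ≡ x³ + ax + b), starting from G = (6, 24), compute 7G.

(4, 34)

Repeated addition: build up to 7G.
2G: tangent at (6, 24): λ = (3·6² + 4)/(2·24) ≡ 1/11. 11⁻¹ ≡ 27 (mod 37), so λ ≡ 1·27 ≡ 27.
  x = λ² - 6 - 6 = 729 - 12 ≡ 14; y = λ·(6 - 14) - 24 ≡ 19. → (14, 19)
3G: (14, 19) + (6, 24). λ = (24 - 19)/(6 - 14) ≡ 5/29 mod 37. 29⁻¹ ≡ 23 (mod 37) since 29·23 = 667 ≡ 1, so λ ≡ 4.
  x = λ² - 14 - 6 = 16 - 20 ≡ 33; y = λ·(14 - 33) - 19 ≡ 16. → (33, 16)
4G: (33, 16) + (6, 24). λ = (24 - 16)/(6 - 33) ≡ 8/10 mod 37. 10⁻¹ ≡ 26 (mod 37), so λ ≡ 23.
  x = λ² - 33 - 6 = 529 - 39 ≡ 9; y = λ·(33 - 9) - 16 ≡ 18. → (9, 18)
5G: (9, 18) + (6, 24). λ = (24 - 18)/(6 - 9) ≡ 6/34 mod 37. 34⁻¹ ≡ 12 (mod 37) since 34·12 = 408 ≡ 1, so λ ≡ 35.
  x = λ² - 9 - 6 = 1225 - 15 ≡ 26; y = λ·(9 - 26) - 18 ≡ 16. → (26, 16)
6G: (26, 16) + (6, 24). λ = (24 - 16)/(6 - 26) ≡ 8/17 mod 37. 17⁻¹ ≡ 24 (mod 37), so λ ≡ 7.
  x = λ² - 26 - 6 = 49 - 32 ≡ 17; y = λ·(26 - 17) - 16 ≡ 10. → (17, 10)
7G: (17, 10) + (6, 24). λ = (24 - 10)/(6 - 17) ≡ 14/26 mod 37. 26⁻¹ ≡ 10 (mod 37), so λ ≡ 29.
  x = λ² - 17 - 6 = 841 - 23 ≡ 4; y = λ·(17 - 4) - 10 ≡ 34. → (4, 34)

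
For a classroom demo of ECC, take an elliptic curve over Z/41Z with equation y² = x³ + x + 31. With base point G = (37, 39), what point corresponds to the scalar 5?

Repeated addition: build up to 5G.
2G: tangent at (37, 39): λ = (3·37² + 1)/(2·39) ≡ 8/37. 37⁻¹ ≡ 10 (mod 41), so λ ≡ 8·10 ≡ 39.
  x = λ² - 37 - 37 = 1521 - 74 ≡ 12; y = λ·(37 - 12) - 39 ≡ 34. → (12, 34)
3G: (12, 34) + (37, 39). λ = (39 - 34)/(37 - 12) ≡ 5/25 mod 41. 25⁻¹ ≡ 23 (mod 41), so λ ≡ 33.
  x = λ² - 12 - 37 = 1089 - 49 ≡ 15; y = λ·(12 - 15) - 34 ≡ 31. → (15, 31)
4G: (15, 31) + (37, 39). λ = (39 - 31)/(37 - 15) ≡ 8/22 mod 41. 22⁻¹ ≡ 28 (mod 41), so λ ≡ 19.
  x = λ² - 15 - 37 = 361 - 52 ≡ 22; y = λ·(15 - 22) - 31 ≡ 0. → (22, 0)
5G: (22, 0) + (37, 39). λ = (39 - 0)/(37 - 22) ≡ 39/15 mod 41. 15⁻¹ ≡ 11 (mod 41) since 15·11 = 165 ≡ 1, so λ ≡ 19.
  x = λ² - 22 - 37 = 361 - 59 ≡ 15; y = λ·(22 - 15) - 0 ≡ 10. → (15, 10)

(15, 10)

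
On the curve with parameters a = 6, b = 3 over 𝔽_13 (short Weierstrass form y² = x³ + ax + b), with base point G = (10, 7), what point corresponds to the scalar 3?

(12, 3)

Repeated addition: build up to 3G.
2G: tangent at (10, 7): λ = (3·10² + 6)/(2·7) ≡ 7/1. 1⁻¹ ≡ 1 (mod 13), so λ ≡ 7·1 ≡ 7.
  x = λ² - 10 - 10 = 49 - 20 ≡ 3; y = λ·(10 - 3) - 7 ≡ 3. → (3, 3)
3G: (3, 3) + (10, 7). λ = (7 - 3)/(10 - 3) ≡ 4/7 mod 13. 7⁻¹ ≡ 2 (mod 13) since 7·2 = 14 ≡ 1, so λ ≡ 8.
  x = λ² - 3 - 10 = 64 - 13 ≡ 12; y = λ·(3 - 12) - 3 ≡ 3. → (12, 3)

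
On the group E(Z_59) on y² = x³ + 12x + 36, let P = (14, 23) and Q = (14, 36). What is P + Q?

O

The two points share x = 14 and their y-coordinates satisfy 23 + 36 ≡ 0 (mod 59), so they are inverses. Their sum is O.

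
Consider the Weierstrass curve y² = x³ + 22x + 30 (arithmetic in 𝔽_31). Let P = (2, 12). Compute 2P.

tangent at (2, 12): λ = (3·2² + 22)/(2·12) ≡ 3/24. 24⁻¹ ≡ 22 (mod 31), so λ ≡ 3·22 ≡ 4.
  x = λ² - 2 - 2 = 16 - 4 ≡ 12; y = λ·(2 - 12) - 12 ≡ 10. → (12, 10)

(12, 10)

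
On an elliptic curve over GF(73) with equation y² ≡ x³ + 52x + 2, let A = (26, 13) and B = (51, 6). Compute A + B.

(15, 54)

(26, 13) + (51, 6). λ = (6 - 13)/(51 - 26) ≡ 66/25 mod 73. 25⁻¹ ≡ 38 (mod 73) since 25·38 = 950 ≡ 1, so λ ≡ 26.
  x = λ² - 26 - 51 = 676 - 77 ≡ 15; y = λ·(26 - 15) - 13 ≡ 54. → (15, 54)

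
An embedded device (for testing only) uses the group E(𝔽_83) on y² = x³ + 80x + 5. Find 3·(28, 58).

(16, 61)

Write G = (28, 58).
Repeated addition: build up to 3G.
2G: tangent at (28, 58): λ = (3·28² + 80)/(2·58) ≡ 25/33. 33⁻¹ ≡ 78 (mod 83) since 33·78 = 2574 ≡ 1, so λ ≡ 25·78 ≡ 41.
  x = λ² - 28 - 28 = 1681 - 56 ≡ 48; y = λ·(28 - 48) - 58 ≡ 35. → (48, 35)
3G: (48, 35) + (28, 58). λ = (58 - 35)/(28 - 48) ≡ 23/63 mod 83. 63⁻¹ ≡ 29 (mod 83) since 63·29 = 1827 ≡ 1, so λ ≡ 3.
  x = λ² - 48 - 28 = 9 - 76 ≡ 16; y = λ·(48 - 16) - 35 ≡ 61. → (16, 61)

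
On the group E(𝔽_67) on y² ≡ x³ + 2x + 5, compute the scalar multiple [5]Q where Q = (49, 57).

(4, 55)

Double-and-add on 5 = (101)₂. Start with Q = (49, 57) for the leading 1-bit.
double: tangent at (49, 57): λ = (3·49² + 2)/(2·57) ≡ 36/47. 47⁻¹ ≡ 10 (mod 67), so λ ≡ 36·10 ≡ 25.
  x = λ² - 49 - 49 = 625 - 98 ≡ 58; y = λ·(49 - 58) - 57 ≡ 53. → (58, 53)
double: tangent at (58, 53): λ = (3·58² + 2)/(2·53) ≡ 44/39. 39⁻¹ ≡ 55 (mod 67), so λ ≡ 44·55 ≡ 8.
  x = λ² - 58 - 58 = 64 - 116 ≡ 15; y = λ·(58 - 15) - 53 ≡ 23. → (15, 23)
add Q: (15, 23) + (49, 57). λ = (57 - 23)/(49 - 15) ≡ 34/34 mod 67. 34⁻¹ ≡ 2 (mod 67), so λ ≡ 1.
  x = λ² - 15 - 49 = 1 - 64 ≡ 4; y = λ·(15 - 4) - 23 ≡ 55. → (4, 55)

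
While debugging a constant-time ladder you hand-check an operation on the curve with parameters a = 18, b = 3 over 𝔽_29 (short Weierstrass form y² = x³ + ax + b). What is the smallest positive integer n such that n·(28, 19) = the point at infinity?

7

2P: tangent at (28, 19): λ = (3·28² + 18)/(2·19) ≡ 21/9. 9⁻¹ ≡ 13 (mod 29), so λ ≡ 21·13 ≡ 12.
  x = λ² - 28 - 28 = 144 - 56 ≡ 1; y = λ·(28 - 1) - 19 ≡ 15. → (1, 15)
3P: (1, 15) + (28, 19). λ = (19 - 15)/(28 - 1) ≡ 4/27 mod 29. 27⁻¹ ≡ 14 (mod 29), so λ ≡ 27.
  x = λ² - 1 - 28 = 729 - 29 ≡ 4; y = λ·(1 - 4) - 15 ≡ 20. → (4, 20)
4P: (4, 20) + (28, 19). λ = (19 - 20)/(28 - 4) ≡ 28/24 mod 29. 24⁻¹ ≡ 23 (mod 29) since 24·23 = 552 ≡ 1, so λ ≡ 6.
  x = λ² - 4 - 28 = 36 - 32 ≡ 4; y = λ·(4 - 4) - 20 ≡ 9. → (4, 9)
5P: (4, 9) + (28, 19). λ = (19 - 9)/(28 - 4) ≡ 10/24 mod 29. 24⁻¹ ≡ 23 (mod 29), so λ ≡ 27.
  x = λ² - 4 - 28 = 729 - 32 ≡ 1; y = λ·(4 - 1) - 9 ≡ 14. → (1, 14)
6P: (1, 14) + (28, 19). λ = (19 - 14)/(28 - 1) ≡ 5/27 mod 29. 27⁻¹ ≡ 14 (mod 29), so λ ≡ 12.
  x = λ² - 1 - 28 = 144 - 29 ≡ 28; y = λ·(1 - 28) - 14 ≡ 10. → (28, 10)
7P: (28, 10) + (28, 19): same x and y₁ ≡ -y₂, so the sum is the point at infinity.
7P = the point at infinity, so the order is 7.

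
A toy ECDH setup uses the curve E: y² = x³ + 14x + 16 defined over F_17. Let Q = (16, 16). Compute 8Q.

Double-and-add on 8 = (1000)₂. Start with Q = (16, 16) for the leading 1-bit.
double: tangent at (16, 16): λ = (3·16² + 14)/(2·16) ≡ 0/15. 15⁻¹ ≡ 8 (mod 17), so λ ≡ 0·8 ≡ 0.
  x = λ² - 16 - 16 = 0 - 32 ≡ 2; y = λ·(16 - 2) - 16 ≡ 1. → (2, 1)
double: tangent at (2, 1): λ = (3·2² + 14)/(2·1) ≡ 9/2. 2⁻¹ ≡ 9 (mod 17) since 2·9 = 18 ≡ 1, so λ ≡ 9·9 ≡ 13.
  x = λ² - 2 - 2 = 169 - 4 ≡ 12; y = λ·(2 - 12) - 1 ≡ 5. → (12, 5)
double: tangent at (12, 5): λ = (3·12² + 14)/(2·5) ≡ 4/10. 10⁻¹ ≡ 12 (mod 17) since 10·12 = 120 ≡ 1, so λ ≡ 4·12 ≡ 14.
  x = λ² - 12 - 12 = 196 - 24 ≡ 2; y = λ·(12 - 2) - 5 ≡ 16. → (2, 16)

(2, 16)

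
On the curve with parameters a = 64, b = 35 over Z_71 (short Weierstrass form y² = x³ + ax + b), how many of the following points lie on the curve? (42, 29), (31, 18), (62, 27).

1

(42, 29): 29² ≡ 60, rhs ≡ 60 → on.
(31, 18): 18² ≡ 40, rhs ≡ 2 → off.
(62, 27): 27² ≡ 19, rhs ≡ 8 → off.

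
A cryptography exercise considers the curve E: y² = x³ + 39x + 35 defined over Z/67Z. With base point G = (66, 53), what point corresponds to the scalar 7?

Double-and-add on 7 = (111)₂. Start with G = (66, 53) for the leading 1-bit.
double: tangent at (66, 53): λ = (3·66² + 39)/(2·53) ≡ 42/39. 39⁻¹ ≡ 55 (mod 67) since 39·55 = 2145 ≡ 1, so λ ≡ 42·55 ≡ 32.
  x = λ² - 66 - 66 = 1024 - 132 ≡ 21; y = λ·(66 - 21) - 53 ≡ 47. → (21, 47)
add G: (21, 47) + (66, 53). λ = (53 - 47)/(66 - 21) ≡ 6/45 mod 67. 45⁻¹ ≡ 3 (mod 67), so λ ≡ 18.
  x = λ² - 21 - 66 = 324 - 87 ≡ 36; y = λ·(21 - 36) - 47 ≡ 18. → (36, 18)
double: tangent at (36, 18): λ = (3·36² + 39)/(2·18) ≡ 41/36. 36⁻¹ ≡ 54 (mod 67), so λ ≡ 41·54 ≡ 3.
  x = λ² - 36 - 36 = 9 - 72 ≡ 4; y = λ·(36 - 4) - 18 ≡ 11. → (4, 11)
add G: (4, 11) + (66, 53). λ = (53 - 11)/(66 - 4) ≡ 42/62 mod 67. 62⁻¹ ≡ 40 (mod 67) since 62·40 = 2480 ≡ 1, so λ ≡ 5.
  x = λ² - 4 - 66 = 25 - 70 ≡ 22; y = λ·(4 - 22) - 11 ≡ 33. → (22, 33)

(22, 33)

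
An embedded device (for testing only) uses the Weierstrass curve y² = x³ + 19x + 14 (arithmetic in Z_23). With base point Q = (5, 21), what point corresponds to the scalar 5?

Double-and-add on 5 = (101)₂. Start with Q = (5, 21) for the leading 1-bit.
double: tangent at (5, 21): λ = (3·5² + 19)/(2·21) ≡ 2/19. 19⁻¹ ≡ 17 (mod 23) since 19·17 = 323 ≡ 1, so λ ≡ 2·17 ≡ 11.
  x = λ² - 5 - 5 = 121 - 10 ≡ 19; y = λ·(5 - 19) - 21 ≡ 9. → (19, 9)
double: tangent at (19, 9): λ = (3·19² + 19)/(2·9) ≡ 21/18. 18⁻¹ ≡ 9 (mod 23), so λ ≡ 21·9 ≡ 5.
  x = λ² - 19 - 19 = 25 - 38 ≡ 10; y = λ·(19 - 10) - 9 ≡ 13. → (10, 13)
add Q: (10, 13) + (5, 21). λ = (21 - 13)/(5 - 10) ≡ 8/18 mod 23. 18⁻¹ ≡ 9 (mod 23) since 18·9 = 162 ≡ 1, so λ ≡ 3.
  x = λ² - 10 - 5 = 9 - 15 ≡ 17; y = λ·(10 - 17) - 13 ≡ 12. → (17, 12)

(17, 12)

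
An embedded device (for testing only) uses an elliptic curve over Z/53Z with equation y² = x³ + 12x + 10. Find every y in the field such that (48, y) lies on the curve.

14, 39

x³ + 12x + 10 = 111178 ≡ 37 (mod 53).
Square roots of 37 mod 53: 14 and 39 (since 14² = 196 ≡ 37).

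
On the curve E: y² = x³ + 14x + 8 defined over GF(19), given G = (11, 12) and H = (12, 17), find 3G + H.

First 3G:
Repeated addition: build up to 3G.
2G: tangent at (11, 12): λ = (3·11² + 14)/(2·12) ≡ 16/5. 5⁻¹ ≡ 4 (mod 19), so λ ≡ 16·4 ≡ 7.
  x = λ² - 11 - 11 = 49 - 22 ≡ 8; y = λ·(11 - 8) - 12 ≡ 9. → (8, 9)
3G: (8, 9) + (11, 12). λ = (12 - 9)/(11 - 8) ≡ 3/3 mod 19. 3⁻¹ ≡ 13 (mod 19), so λ ≡ 1.
  x = λ² - 8 - 11 = 1 - 19 ≡ 1; y = λ·(8 - 1) - 9 ≡ 17. → (1, 17)
3G = (1, 17).
Finally 3G + H:
(1, 17) + (12, 17). λ = (17 - 17)/(12 - 1) ≡ 0/11 mod 19. 11⁻¹ ≡ 7 (mod 19), so λ ≡ 0.
  x = λ² - 1 - 12 = 0 - 13 ≡ 6; y = λ·(1 - 6) - 17 ≡ 2. → (6, 2)

(6, 2)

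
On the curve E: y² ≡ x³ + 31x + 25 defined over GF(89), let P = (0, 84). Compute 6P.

Double-and-add on 6 = (110)₂. Start with P = (0, 84) for the leading 1-bit.
double: tangent at (0, 84): λ = (3·0² + 31)/(2·84) ≡ 31/79. 79⁻¹ ≡ 80 (mod 89) since 79·80 = 6320 ≡ 1, so λ ≡ 31·80 ≡ 77.
  x = λ² - 0 - 0 = 5929 - 0 ≡ 55; y = λ·(0 - 55) - 84 ≡ 42. → (55, 42)
add P: (55, 42) + (0, 84). λ = (84 - 42)/(0 - 55) ≡ 42/34 mod 89. 34⁻¹ ≡ 55 (mod 89) since 34·55 = 1870 ≡ 1, so λ ≡ 85.
  x = λ² - 55 - 0 = 7225 - 55 ≡ 50; y = λ·(55 - 50) - 42 ≡ 27. → (50, 27)
double: tangent at (50, 27): λ = (3·50² + 31)/(2·27) ≡ 55/54. 54⁻¹ ≡ 61 (mod 89), so λ ≡ 55·61 ≡ 62.
  x = λ² - 50 - 50 = 3844 - 100 ≡ 6; y = λ·(50 - 6) - 27 ≡ 31. → (6, 31)

(6, 31)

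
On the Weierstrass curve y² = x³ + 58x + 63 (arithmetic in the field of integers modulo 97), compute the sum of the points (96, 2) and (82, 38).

(82, 59)

(96, 2) + (82, 38). λ = (38 - 2)/(82 - 96) ≡ 36/83 mod 97. 83⁻¹ ≡ 90 (mod 97), so λ ≡ 39.
  x = λ² - 96 - 82 = 1521 - 178 ≡ 82; y = λ·(96 - 82) - 2 ≡ 59. → (82, 59)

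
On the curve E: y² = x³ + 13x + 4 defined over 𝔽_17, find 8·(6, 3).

(11, 4)

Write Q = (6, 3).
Repeated addition: build up to 8Q.
2Q: tangent at (6, 3): λ = (3·6² + 13)/(2·3) ≡ 2/6. 6⁻¹ ≡ 3 (mod 17) since 6·3 = 18 ≡ 1, so λ ≡ 2·3 ≡ 6.
  x = λ² - 6 - 6 = 36 - 12 ≡ 7; y = λ·(6 - 7) - 3 ≡ 8. → (7, 8)
3Q: (7, 8) + (6, 3). λ = (3 - 8)/(6 - 7) ≡ 12/16 mod 17. 16⁻¹ ≡ 16 (mod 17), so λ ≡ 5.
  x = λ² - 7 - 6 = 25 - 13 ≡ 12; y = λ·(7 - 12) - 8 ≡ 1. → (12, 1)
4Q: (12, 1) + (6, 3). λ = (3 - 1)/(6 - 12) ≡ 2/11 mod 17. 11⁻¹ ≡ 14 (mod 17), so λ ≡ 11.
  x = λ² - 12 - 6 = 121 - 18 ≡ 1; y = λ·(12 - 1) - 1 ≡ 1. → (1, 1)
5Q: (1, 1) + (6, 3). λ = (3 - 1)/(6 - 1) ≡ 2/5 mod 17. 5⁻¹ ≡ 7 (mod 17), so λ ≡ 14.
  x = λ² - 1 - 6 = 196 - 7 ≡ 2; y = λ·(1 - 2) - 1 ≡ 2. → (2, 2)
6Q: (2, 2) + (6, 3). λ = (3 - 2)/(6 - 2) ≡ 1/4 mod 17. 4⁻¹ ≡ 13 (mod 17) since 4·13 = 52 ≡ 1, so λ ≡ 13.
  x = λ² - 2 - 6 = 169 - 8 ≡ 8; y = λ·(2 - 8) - 2 ≡ 5. → (8, 5)
7Q: (8, 5) + (6, 3). λ = (3 - 5)/(6 - 8) ≡ 15/15 mod 17. 15⁻¹ ≡ 8 (mod 17) since 15·8 = 120 ≡ 1, so λ ≡ 1.
  x = λ² - 8 - 6 = 1 - 14 ≡ 4; y = λ·(8 - 4) - 5 ≡ 16. → (4, 16)
8Q: (4, 16) + (6, 3). λ = (3 - 16)/(6 - 4) ≡ 4/2 mod 17. 2⁻¹ ≡ 9 (mod 17) since 2·9 = 18 ≡ 1, so λ ≡ 2.
  x = λ² - 4 - 6 = 4 - 10 ≡ 11; y = λ·(4 - 11) - 16 ≡ 4. → (11, 4)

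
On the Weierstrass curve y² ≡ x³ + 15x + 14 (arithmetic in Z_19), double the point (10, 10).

tangent at (10, 10): λ = (3·10² + 15)/(2·10) ≡ 11/1. 1⁻¹ ≡ 1 (mod 19), so λ ≡ 11·1 ≡ 11.
  x = λ² - 10 - 10 = 121 - 20 ≡ 6; y = λ·(10 - 6) - 10 ≡ 15. → (6, 15)

(6, 15)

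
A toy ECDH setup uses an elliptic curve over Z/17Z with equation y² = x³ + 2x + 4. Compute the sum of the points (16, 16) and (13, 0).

(16, 16) + (13, 0). λ = (0 - 16)/(13 - 16) ≡ 1/14 mod 17. 14⁻¹ ≡ 11 (mod 17) since 14·11 = 154 ≡ 1, so λ ≡ 11.
  x = λ² - 16 - 13 = 121 - 29 ≡ 7; y = λ·(16 - 7) - 16 ≡ 15. → (7, 15)

(7, 15)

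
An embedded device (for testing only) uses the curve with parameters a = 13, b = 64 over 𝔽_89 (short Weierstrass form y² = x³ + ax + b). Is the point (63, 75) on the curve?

y² = 75² ≡ 18; x³ + 13x + 64 = 250930 ≡ 39 (mod 89). 18 ≠ 39.

no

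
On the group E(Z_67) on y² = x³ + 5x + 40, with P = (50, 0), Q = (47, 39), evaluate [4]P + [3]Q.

(65, 25)

First 4P:
Repeated addition: build up to 4P.
2P: (50, 0) + (50, 0): same x and y₁ ≡ -y₂, so the sum is O.
3P: O + (50, 0) = (50, 0) (identity).
4P: (50, 0) + (50, 0): same x and y₁ ≡ -y₂, so the sum is O.
4P = O.
Next 3Q:
Repeated addition: build up to 3Q.
2Q: tangent at (47, 39): λ = (3·47² + 5)/(2·39) ≡ 66/11. 11⁻¹ ≡ 61 (mod 67), so λ ≡ 66·61 ≡ 6.
  x = λ² - 47 - 47 = 36 - 94 ≡ 9; y = λ·(47 - 9) - 39 ≡ 55. → (9, 55)
3Q: (9, 55) + (47, 39). λ = (39 - 55)/(47 - 9) ≡ 51/38 mod 67. 38⁻¹ ≡ 30 (mod 67), so λ ≡ 56.
  x = λ² - 9 - 47 = 3136 - 56 ≡ 65; y = λ·(9 - 65) - 55 ≡ 25. → (65, 25)
3Q = (65, 25).
Finally 4P + 3Q:
O + (65, 25) = (65, 25) (identity).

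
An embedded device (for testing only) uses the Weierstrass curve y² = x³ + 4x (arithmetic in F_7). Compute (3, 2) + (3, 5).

O

The two points share x = 3 and their y-coordinates satisfy 2 + 5 ≡ 0 (mod 7), so they are inverses. Their sum is 𝒪.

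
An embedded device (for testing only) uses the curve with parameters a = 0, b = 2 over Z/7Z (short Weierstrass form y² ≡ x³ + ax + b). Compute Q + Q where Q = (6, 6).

(6, 1)

tangent at (6, 6): λ = (3·6² + 0)/(2·6) ≡ 3/5. 5⁻¹ ≡ 3 (mod 7) since 5·3 = 15 ≡ 1, so λ ≡ 3·3 ≡ 2.
  x = λ² - 6 - 6 = 4 - 12 ≡ 6; y = λ·(6 - 6) - 6 ≡ 1. → (6, 1)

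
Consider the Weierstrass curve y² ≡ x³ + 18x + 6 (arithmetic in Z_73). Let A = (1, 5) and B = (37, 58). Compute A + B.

(1, 5) + (37, 58). λ = (58 - 5)/(37 - 1) ≡ 53/36 mod 73. 36⁻¹ ≡ 71 (mod 73) since 36·71 = 2556 ≡ 1, so λ ≡ 40.
  x = λ² - 1 - 37 = 1600 - 38 ≡ 29; y = λ·(1 - 29) - 5 ≡ 43. → (29, 43)

(29, 43)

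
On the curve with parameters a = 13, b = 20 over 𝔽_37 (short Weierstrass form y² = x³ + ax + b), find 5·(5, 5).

(27, 0)

Write P = (5, 5).
Double-and-add on 5 = (101)₂. Start with P = (5, 5) for the leading 1-bit.
double: tangent at (5, 5): λ = (3·5² + 13)/(2·5) ≡ 14/10. 10⁻¹ ≡ 26 (mod 37) since 10·26 = 260 ≡ 1, so λ ≡ 14·26 ≡ 31.
  x = λ² - 5 - 5 = 961 - 10 ≡ 26; y = λ·(5 - 26) - 5 ≡ 10. → (26, 10)
double: tangent at (26, 10): λ = (3·26² + 13)/(2·10) ≡ 6/20. 20⁻¹ ≡ 13 (mod 37), so λ ≡ 6·13 ≡ 4.
  x = λ² - 26 - 26 = 16 - 52 ≡ 1; y = λ·(26 - 1) - 10 ≡ 16. → (1, 16)
add P: (1, 16) + (5, 5). λ = (5 - 16)/(5 - 1) ≡ 26/4 mod 37. 4⁻¹ ≡ 28 (mod 37), so λ ≡ 25.
  x = λ² - 1 - 5 = 625 - 6 ≡ 27; y = λ·(1 - 27) - 16 ≡ 0. → (27, 0)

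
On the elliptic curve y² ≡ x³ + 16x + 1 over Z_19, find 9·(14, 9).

(14, 9)

Write G = (14, 9).
Double-and-add on 9 = (1001)₂. Start with G = (14, 9) for the leading 1-bit.
double: tangent at (14, 9): λ = (3·14² + 16)/(2·9) ≡ 15/18. 18⁻¹ ≡ 18 (mod 19), so λ ≡ 15·18 ≡ 4.
  x = λ² - 14 - 14 = 16 - 28 ≡ 7; y = λ·(14 - 7) - 9 ≡ 0. → (7, 0)
double: (7, 0) + (7, 0): same x and y₁ ≡ -y₂, so the sum is the point at infinity.
double: the point at infinity + the point at infinity = the point at infinity (identity).
add G: the point at infinity + (14, 9) = (14, 9) (identity).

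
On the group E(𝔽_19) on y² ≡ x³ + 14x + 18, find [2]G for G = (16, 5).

tangent at (16, 5): λ = (3·16² + 14)/(2·5) ≡ 3/10. 10⁻¹ ≡ 2 (mod 19), so λ ≡ 3·2 ≡ 6.
  x = λ² - 16 - 16 = 36 - 32 ≡ 4; y = λ·(16 - 4) - 5 ≡ 10. → (4, 10)

(4, 10)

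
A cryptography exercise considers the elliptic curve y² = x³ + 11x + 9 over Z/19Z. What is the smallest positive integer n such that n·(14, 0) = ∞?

2

2P: (14, 0) + (14, 0): same x and y₁ ≡ -y₂, so the sum is ∞.
2P = ∞, so the order is 2.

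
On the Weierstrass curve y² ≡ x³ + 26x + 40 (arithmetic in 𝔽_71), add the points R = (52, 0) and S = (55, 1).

(52, 0) + (55, 1). λ = (1 - 0)/(55 - 52) ≡ 1/3 mod 71. 3⁻¹ ≡ 24 (mod 71), so λ ≡ 24.
  x = λ² - 52 - 55 = 576 - 107 ≡ 43; y = λ·(52 - 43) - 0 ≡ 3. → (43, 3)

(43, 3)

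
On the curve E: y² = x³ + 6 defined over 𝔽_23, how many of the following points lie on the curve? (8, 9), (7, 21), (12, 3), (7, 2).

4

(8, 9): 9² ≡ 12, rhs ≡ 12 → on.
(7, 21): 21² ≡ 4, rhs ≡ 4 → on.
(12, 3): 3² ≡ 9, rhs ≡ 9 → on.
(7, 2): 2² ≡ 4, rhs ≡ 4 → on.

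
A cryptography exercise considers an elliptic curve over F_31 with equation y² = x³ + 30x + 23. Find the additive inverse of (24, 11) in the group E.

(24, 20)

-(24, 11) = (24, -11 mod 31) = (24, 20).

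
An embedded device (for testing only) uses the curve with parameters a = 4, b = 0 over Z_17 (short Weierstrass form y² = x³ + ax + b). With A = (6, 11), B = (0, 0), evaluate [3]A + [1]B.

(12, 5)

First 3A:
Repeated addition: build up to 3A.
2A: tangent at (6, 11): λ = (3·6² + 4)/(2·11) ≡ 10/5. 5⁻¹ ≡ 7 (mod 17), so λ ≡ 10·7 ≡ 2.
  x = λ² - 6 - 6 = 4 - 12 ≡ 9; y = λ·(6 - 9) - 11 ≡ 0. → (9, 0)
3A: (9, 0) + (6, 11). λ = (11 - 0)/(6 - 9) ≡ 11/14 mod 17. 14⁻¹ ≡ 11 (mod 17), so λ ≡ 2.
  x = λ² - 9 - 6 = 4 - 15 ≡ 6; y = λ·(9 - 6) - 0 ≡ 6. → (6, 6)
3A = (6, 6).
Finally 3A + B:
(6, 6) + (0, 0). λ = (0 - 6)/(0 - 6) ≡ 11/11 mod 17. 11⁻¹ ≡ 14 (mod 17), so λ ≡ 1.
  x = λ² - 6 - 0 = 1 - 6 ≡ 12; y = λ·(6 - 12) - 6 ≡ 5. → (12, 5)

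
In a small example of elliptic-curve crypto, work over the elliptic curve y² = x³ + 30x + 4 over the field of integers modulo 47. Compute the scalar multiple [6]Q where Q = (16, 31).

Double-and-add on 6 = (110)₂. Start with Q = (16, 31) for the leading 1-bit.
double: tangent at (16, 31): λ = (3·16² + 30)/(2·31) ≡ 46/15. 15⁻¹ ≡ 22 (mod 47) since 15·22 = 330 ≡ 1, so λ ≡ 46·22 ≡ 25.
  x = λ² - 16 - 16 = 625 - 32 ≡ 29; y = λ·(16 - 29) - 31 ≡ 20. → (29, 20)
add Q: (29, 20) + (16, 31). λ = (31 - 20)/(16 - 29) ≡ 11/34 mod 47. 34⁻¹ ≡ 18 (mod 47), so λ ≡ 10.
  x = λ² - 29 - 16 = 100 - 45 ≡ 8; y = λ·(29 - 8) - 20 ≡ 2. → (8, 2)
double: tangent at (8, 2): λ = (3·8² + 30)/(2·2) ≡ 34/4. 4⁻¹ ≡ 12 (mod 47) since 4·12 = 48 ≡ 1, so λ ≡ 34·12 ≡ 32.
  x = λ² - 8 - 8 = 1024 - 16 ≡ 21; y = λ·(8 - 21) - 2 ≡ 5. → (21, 5)

(21, 5)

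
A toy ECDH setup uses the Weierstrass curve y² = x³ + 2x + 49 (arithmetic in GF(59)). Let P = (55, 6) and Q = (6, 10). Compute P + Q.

(43, 46)

(55, 6) + (6, 10). λ = (10 - 6)/(6 - 55) ≡ 4/10 mod 59. 10⁻¹ ≡ 6 (mod 59), so λ ≡ 24.
  x = λ² - 55 - 6 = 576 - 61 ≡ 43; y = λ·(55 - 43) - 6 ≡ 46. → (43, 46)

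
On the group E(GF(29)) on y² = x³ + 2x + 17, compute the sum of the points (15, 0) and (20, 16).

(15, 0) + (20, 16). λ = (16 - 0)/(20 - 15) ≡ 16/5 mod 29. 5⁻¹ ≡ 6 (mod 29) since 5·6 = 30 ≡ 1, so λ ≡ 9.
  x = λ² - 15 - 20 = 81 - 35 ≡ 17; y = λ·(15 - 17) - 0 ≡ 11. → (17, 11)

(17, 11)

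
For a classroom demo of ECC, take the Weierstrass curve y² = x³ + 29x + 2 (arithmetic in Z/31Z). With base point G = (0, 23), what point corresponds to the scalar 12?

(23, 23)

Repeated addition: build up to 12G.
2G: tangent at (0, 23): λ = (3·0² + 29)/(2·23) ≡ 29/15. 15⁻¹ ≡ 29 (mod 31), so λ ≡ 29·29 ≡ 4.
  x = λ² - 0 - 0 = 16 - 0 ≡ 16; y = λ·(0 - 16) - 23 ≡ 6. → (16, 6)
3G: (16, 6) + (0, 23). λ = (23 - 6)/(0 - 16) ≡ 17/15 mod 31. 15⁻¹ ≡ 29 (mod 31), so λ ≡ 28.
  x = λ² - 16 - 0 = 784 - 16 ≡ 24; y = λ·(16 - 24) - 6 ≡ 18. → (24, 18)
4G: (24, 18) + (0, 23). λ = (23 - 18)/(0 - 24) ≡ 5/7 mod 31. 7⁻¹ ≡ 9 (mod 31) since 7·9 = 63 ≡ 1, so λ ≡ 14.
  x = λ² - 24 - 0 = 196 - 24 ≡ 17; y = λ·(24 - 17) - 18 ≡ 18. → (17, 18)
5G: (17, 18) + (0, 23). λ = (23 - 18)/(0 - 17) ≡ 5/14 mod 31. 14⁻¹ ≡ 20 (mod 31) since 14·20 = 280 ≡ 1, so λ ≡ 7.
  x = λ² - 17 - 0 = 49 - 17 ≡ 1; y = λ·(17 - 1) - 18 ≡ 1. → (1, 1)
6G: (1, 1) + (0, 23). λ = (23 - 1)/(0 - 1) ≡ 22/30 mod 31. 30⁻¹ ≡ 30 (mod 31), so λ ≡ 9.
  x = λ² - 1 - 0 = 81 - 1 ≡ 18; y = λ·(1 - 18) - 1 ≡ 1. → (18, 1)
7G: (18, 1) + (0, 23). λ = (23 - 1)/(0 - 18) ≡ 22/13 mod 31. 13⁻¹ ≡ 12 (mod 31), so λ ≡ 16.
  x = λ² - 18 - 0 = 256 - 18 ≡ 21; y = λ·(18 - 21) - 1 ≡ 13. → (21, 13)
8G: (21, 13) + (0, 23). λ = (23 - 13)/(0 - 21) ≡ 10/10 mod 31. 10⁻¹ ≡ 28 (mod 31), so λ ≡ 1.
  x = λ² - 21 - 0 = 1 - 21 ≡ 11; y = λ·(21 - 11) - 13 ≡ 28. → (11, 28)
9G: (11, 28) + (0, 23). λ = (23 - 28)/(0 - 11) ≡ 26/20 mod 31. 20⁻¹ ≡ 14 (mod 31), so λ ≡ 23.
  x = λ² - 11 - 0 = 529 - 11 ≡ 22; y = λ·(11 - 22) - 28 ≡ 29. → (22, 29)
10G: (22, 29) + (0, 23). λ = (23 - 29)/(0 - 22) ≡ 25/9 mod 31. 9⁻¹ ≡ 7 (mod 31) since 9·7 = 63 ≡ 1, so λ ≡ 20.
  x = λ² - 22 - 0 = 400 - 22 ≡ 6; y = λ·(22 - 6) - 29 ≡ 12. → (6, 12)
11G: (6, 12) + (0, 23). λ = (23 - 12)/(0 - 6) ≡ 11/25 mod 31. 25⁻¹ ≡ 5 (mod 31) since 25·5 = 125 ≡ 1, so λ ≡ 24.
  x = λ² - 6 - 0 = 576 - 6 ≡ 12; y = λ·(6 - 12) - 12 ≡ 30. → (12, 30)
12G: (12, 30) + (0, 23). λ = (23 - 30)/(0 - 12) ≡ 24/19 mod 31. 19⁻¹ ≡ 18 (mod 31) since 19·18 = 342 ≡ 1, so λ ≡ 29.
  x = λ² - 12 - 0 = 841 - 12 ≡ 23; y = λ·(12 - 23) - 30 ≡ 23. → (23, 23)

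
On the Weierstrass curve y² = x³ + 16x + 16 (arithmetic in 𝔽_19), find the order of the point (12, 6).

2P: tangent at (12, 6): λ = (3·12² + 16)/(2·6) ≡ 11/12. 12⁻¹ ≡ 8 (mod 19), so λ ≡ 11·8 ≡ 12.
  x = λ² - 12 - 12 = 144 - 24 ≡ 6; y = λ·(12 - 6) - 6 ≡ 9. → (6, 9)
3P: (6, 9) + (12, 6). λ = (6 - 9)/(12 - 6) ≡ 16/6 mod 19. 6⁻¹ ≡ 16 (mod 19), so λ ≡ 9.
  x = λ² - 6 - 12 = 81 - 18 ≡ 6; y = λ·(6 - 6) - 9 ≡ 10. → (6, 10)
4P: (6, 10) + (12, 6). λ = (6 - 10)/(12 - 6) ≡ 15/6 mod 19. 6⁻¹ ≡ 16 (mod 19) since 6·16 = 96 ≡ 1, so λ ≡ 12.
  x = λ² - 6 - 12 = 144 - 18 ≡ 12; y = λ·(6 - 12) - 10 ≡ 13. → (12, 13)
5P: (12, 13) + (12, 6): same x and y₁ ≡ -y₂, so the sum is O.
5P = O, so the order is 5.

5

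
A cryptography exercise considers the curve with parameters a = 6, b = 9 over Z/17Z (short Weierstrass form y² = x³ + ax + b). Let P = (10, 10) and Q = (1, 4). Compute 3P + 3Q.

First 3P:
Repeated addition: build up to 3P.
2P: tangent at (10, 10): λ = (3·10² + 6)/(2·10) ≡ 0/3. 3⁻¹ ≡ 6 (mod 17) since 3·6 = 18 ≡ 1, so λ ≡ 0·6 ≡ 0.
  x = λ² - 10 - 10 = 0 - 20 ≡ 14; y = λ·(10 - 14) - 10 ≡ 7. → (14, 7)
3P: (14, 7) + (10, 10). λ = (10 - 7)/(10 - 14) ≡ 3/13 mod 17. 13⁻¹ ≡ 4 (mod 17) since 13·4 = 52 ≡ 1, so λ ≡ 12.
  x = λ² - 14 - 10 = 144 - 24 ≡ 1; y = λ·(14 - 1) - 7 ≡ 13. → (1, 13)
3P = (1, 13).
Next 3Q:
Repeated addition: build up to 3Q.
2Q: tangent at (1, 4): λ = (3·1² + 6)/(2·4) ≡ 9/8. 8⁻¹ ≡ 15 (mod 17), so λ ≡ 9·15 ≡ 16.
  x = λ² - 1 - 1 = 256 - 2 ≡ 16; y = λ·(1 - 16) - 4 ≡ 11. → (16, 11)
3Q: (16, 11) + (1, 4). λ = (4 - 11)/(1 - 16) ≡ 10/2 mod 17. 2⁻¹ ≡ 9 (mod 17) since 2·9 = 18 ≡ 1, so λ ≡ 5.
  x = λ² - 16 - 1 = 25 - 17 ≡ 8; y = λ·(16 - 8) - 11 ≡ 12. → (8, 12)
3Q = (8, 12).
Finally 3P + 3Q:
(1, 13) + (8, 12). λ = (12 - 13)/(8 - 1) ≡ 16/7 mod 17. 7⁻¹ ≡ 5 (mod 17), so λ ≡ 12.
  x = λ² - 1 - 8 = 144 - 9 ≡ 16; y = λ·(1 - 16) - 13 ≡ 11. → (16, 11)

(16, 11)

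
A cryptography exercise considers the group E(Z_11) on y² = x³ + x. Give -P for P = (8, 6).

(8, 5)

-(8, 6) = (8, -6 mod 11) = (8, 5).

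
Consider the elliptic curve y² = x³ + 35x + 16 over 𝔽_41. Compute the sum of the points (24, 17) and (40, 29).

(24, 17) + (40, 29). λ = (29 - 17)/(40 - 24) ≡ 12/16 mod 41. 16⁻¹ ≡ 18 (mod 41) since 16·18 = 288 ≡ 1, so λ ≡ 11.
  x = λ² - 24 - 40 = 121 - 64 ≡ 16; y = λ·(24 - 16) - 17 ≡ 30. → (16, 30)

(16, 30)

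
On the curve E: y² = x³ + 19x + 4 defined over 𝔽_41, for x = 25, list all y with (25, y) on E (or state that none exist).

14, 27

x³ + 19x + 4 = 16104 ≡ 32 (mod 41).
Square roots of 32 mod 41: 14 and 27 (since 14² = 196 ≡ 32).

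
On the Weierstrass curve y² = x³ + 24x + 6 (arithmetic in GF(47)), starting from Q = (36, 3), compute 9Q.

(17, 4)

Double-and-add on 9 = (1001)₂. Start with Q = (36, 3) for the leading 1-bit.
double: tangent at (36, 3): λ = (3·36² + 24)/(2·3) ≡ 11/6. 6⁻¹ ≡ 8 (mod 47), so λ ≡ 11·8 ≡ 41.
  x = λ² - 36 - 36 = 1681 - 72 ≡ 11; y = λ·(36 - 11) - 3 ≡ 35. → (11, 35)
double: tangent at (11, 35): λ = (3·11² + 24)/(2·35) ≡ 11/23. 23⁻¹ ≡ 45 (mod 47), so λ ≡ 11·45 ≡ 25.
  x = λ² - 11 - 11 = 625 - 22 ≡ 39; y = λ·(11 - 39) - 35 ≡ 17. → (39, 17)
double: tangent at (39, 17): λ = (3·39² + 24)/(2·17) ≡ 28/34. 34⁻¹ ≡ 18 (mod 47) since 34·18 = 612 ≡ 1, so λ ≡ 28·18 ≡ 34.
  x = λ² - 39 - 39 = 1156 - 78 ≡ 44; y = λ·(39 - 44) - 17 ≡ 1. → (44, 1)
add Q: (44, 1) + (36, 3). λ = (3 - 1)/(36 - 44) ≡ 2/39 mod 47. 39⁻¹ ≡ 41 (mod 47), so λ ≡ 35.
  x = λ² - 44 - 36 = 1225 - 80 ≡ 17; y = λ·(44 - 17) - 1 ≡ 4. → (17, 4)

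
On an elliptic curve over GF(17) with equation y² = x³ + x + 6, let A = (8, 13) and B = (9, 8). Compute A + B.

(8, 4)

(8, 13) + (9, 8). λ = (8 - 13)/(9 - 8) ≡ 12/1 mod 17. 1⁻¹ ≡ 1 (mod 17), so λ ≡ 12.
  x = λ² - 8 - 9 = 144 - 17 ≡ 8; y = λ·(8 - 8) - 13 ≡ 4. → (8, 4)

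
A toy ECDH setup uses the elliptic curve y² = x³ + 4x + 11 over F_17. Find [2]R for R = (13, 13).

(12, 6)

tangent at (13, 13): λ = (3·13² + 4)/(2·13) ≡ 1/9. 9⁻¹ ≡ 2 (mod 17) since 9·2 = 18 ≡ 1, so λ ≡ 1·2 ≡ 2.
  x = λ² - 13 - 13 = 4 - 26 ≡ 12; y = λ·(13 - 12) - 13 ≡ 6. → (12, 6)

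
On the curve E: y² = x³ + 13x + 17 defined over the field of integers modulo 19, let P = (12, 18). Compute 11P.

Double-and-add on 11 = (1011)₂. Start with P = (12, 18) for the leading 1-bit.
double: tangent at (12, 18): λ = (3·12² + 13)/(2·18) ≡ 8/17. 17⁻¹ ≡ 9 (mod 19) since 17·9 = 153 ≡ 1, so λ ≡ 8·9 ≡ 15.
  x = λ² - 12 - 12 = 225 - 24 ≡ 11; y = λ·(12 - 11) - 18 ≡ 16. → (11, 16)
double: tangent at (11, 16): λ = (3·11² + 13)/(2·16) ≡ 15/13. 13⁻¹ ≡ 3 (mod 19), so λ ≡ 15·3 ≡ 7.
  x = λ² - 11 - 11 = 49 - 22 ≡ 8; y = λ·(11 - 8) - 16 ≡ 5. → (8, 5)
add P: (8, 5) + (12, 18). λ = (18 - 5)/(12 - 8) ≡ 13/4 mod 19. 4⁻¹ ≡ 5 (mod 19) since 4·5 = 20 ≡ 1, so λ ≡ 8.
  x = λ² - 8 - 12 = 64 - 20 ≡ 6; y = λ·(8 - 6) - 5 ≡ 11. → (6, 11)
double: tangent at (6, 11): λ = (3·6² + 13)/(2·11) ≡ 7/3. 3⁻¹ ≡ 13 (mod 19) since 3·13 = 39 ≡ 1, so λ ≡ 7·13 ≡ 15.
  x = λ² - 6 - 6 = 225 - 12 ≡ 4; y = λ·(6 - 4) - 11 ≡ 0. → (4, 0)
add P: (4, 0) + (12, 18). λ = (18 - 0)/(12 - 4) ≡ 18/8 mod 19. 8⁻¹ ≡ 12 (mod 19) since 8·12 = 96 ≡ 1, so λ ≡ 7.
  x = λ² - 4 - 12 = 49 - 16 ≡ 14; y = λ·(4 - 14) - 0 ≡ 6. → (14, 6)

(14, 6)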